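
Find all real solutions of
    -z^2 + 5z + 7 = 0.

z = -1.1401 or z = 6.1401

Discriminant: (5)^2 - 4*(-1)*7 = 53.
Quadratic formula: z = (-5 +/- sqrt(53)) / (-2).
So z = 5/2 - sqrt(53)/2 ~= -1.1401 or z = 5/2 + sqrt(53)/2 ~= 6.1401.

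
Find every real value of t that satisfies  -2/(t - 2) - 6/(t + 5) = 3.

Multiply both sides by (t - 2)(t + 5):
-2(t + 5) - 6(t - 2) = 3(t - 2)(t + 5).
Expand and collect terms: 3t^2 + 17t - 32 = 0.
By the quadratic formula, t = (-17 +/- sqrt(673)) / 6, so t ~= 1.4904 or t ~= -7.157.
Neither value makes a denominator zero (t != 2, t != -5), so both are valid.

t = -7.157 or t = 1.4904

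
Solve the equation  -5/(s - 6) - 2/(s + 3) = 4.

s = -3.5751 or s = 4.8251

Multiply both sides by (s - 6)(s + 3):
-5(s + 3) - 2(s - 6) = 4(s - 6)(s + 3).
Expand and collect terms: 4s² - 5s - 69 = 0.
By the quadratic formula, s = (5 ± √1129) / 8, so s ≈ 4.8251 or s ≈ -3.5751.
Neither value makes a denominator zero (s ≠ 6, s ≠ -3), so both are valid.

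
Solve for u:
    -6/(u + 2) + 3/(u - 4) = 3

Multiply both sides by (u + 2)(u - 4):
-6(u - 4) + 3(u + 2) = 3(u + 2)(u - 4).
Expand and collect terms: 3u² - 3u - 54 = 0.
By the quadratic formula, u = (3 ± √657) / 6, so u ≈ 4.772 or u ≈ -3.772.
Neither value makes a denominator zero (u ≠ -2, u ≠ 4), so both are valid.

u = -3.772 or u = 4.772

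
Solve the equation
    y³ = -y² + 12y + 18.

y = -3 or y = -1.6458 or y = 3.6458

Rearrange: y³ + y² - 12y - 18 = 0.
Possible rational roots are divisors of -18. Testing y = -3 gives 0, so (y + 3) is a factor.
Divide: y³ + y² - 12y - 18 = (y + 3)(y² - 2y - 6).
Apply the quadratic formula to y² - 2y - 6 = 0: y = (2 ± √28)/2, i.e. y ≈ 3.6458 or y ≈ -1.6458.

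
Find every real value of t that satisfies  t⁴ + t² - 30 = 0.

Let u = t². The equation becomes u² + u - 30 = 0.
Factor: (u + 6)(u - 5) = 0, so u = -6 or u = 5.
t² = -6 < 0 has no real solution.
t² = 5 gives t = ±√(5) ≈ ±2.2361.

t = -2.2361 or t = 2.2361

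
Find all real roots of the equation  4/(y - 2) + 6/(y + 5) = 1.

y = -2 or y = 9

Multiply both sides by (y - 2)(y + 5):
4(y + 5) + 6(y - 2) = (y - 2)(y + 5).
Expand and collect terms: y² - 7y - 18 = 0.
Factor or apply the quadratic formula: y = 9 or y = -2.
Neither value makes a denominator zero (y ≠ 2, y ≠ -5), so both are valid.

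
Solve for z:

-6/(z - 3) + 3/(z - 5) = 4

z = 1.7836 or z = 5.4664

Multiply both sides by (z - 3)(z - 5):
-6(z - 5) + 3(z - 3) = 4(z - 3)(z - 5).
Expand and collect terms: 4z² - 29z + 39 = 0.
By the quadratic formula, z = (29 ± √217) / 8, so z ≈ 5.4664 or z ≈ 1.7836.
Neither value makes a denominator zero (z ≠ 3, z ≠ 5), so both are valid.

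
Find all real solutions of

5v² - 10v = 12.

v = -0.8439 or v = 2.8439

Rearrange to standard form: 5v² - 10v - 12 = 0.
Discriminant: (-10)² − 4·5·(-12) = 340.
Quadratic formula: v = (10 ± √340) / 10.
So v = 1 + √(85)/5 ≈ 2.8439 or v = 1 - √(85)/5 ≈ -0.8439.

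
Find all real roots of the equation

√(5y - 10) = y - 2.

Square both sides: 5y - 10 = (y - 2)².
Expand and rearrange: y² - 9y + 14 = 0.
Solving gives y = 7 or y = 2.
Check each candidate in the original equation:
  y = 7: √(25) = 5, while y - 2 = 5 — valid.
  y = 2: √(0) = 0, while y - 2 = 0 — valid.

y = 2 or y = 7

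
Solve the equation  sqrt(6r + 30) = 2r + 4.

Square both sides: 6r + 30 = (2r + 4)^2.
Expand and rearrange: 4r^2 + 10r - 14 = 0.
Solving gives r = 1 or r = -3.5.
Check each candidate in the original equation:
  r = 1: sqrt(36) = 6, while 2r + 4 = 6 — valid.
  r = -3.5: sqrt(9) = 3, while 2r + 4 = -3 — extraneous.

r = 1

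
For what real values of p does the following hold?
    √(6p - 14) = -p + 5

Square both sides: 6p - 14 = (-p + 5)².
Expand and rearrange: p² - 16p + 39 = 0.
Solving gives p = 13 or p = 3.
Check each candidate in the original equation:
  p = 13: √(64) = 8, while -p + 5 = -8 — extraneous.
  p = 3: √(4) = 2, while -p + 5 = 2 — valid.

p = 3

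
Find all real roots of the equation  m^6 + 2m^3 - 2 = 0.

Let u = m^3. The equation becomes u^2 + 2u - 2 = 0.
By the quadratic formula, u = -1 + sqrt(3) or u = -sqrt(3) - 1.
m^3 = -1 + sqrt(3) gives m = (-1 + sqrt(3))^(1/3) ~= 0.9013.
m^3 = -sqrt(3) - 1 gives m = -(1 + sqrt(3))^(1/3) ~= -1.398.

m = -1.398 or m = 0.9013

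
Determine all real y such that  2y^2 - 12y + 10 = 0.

Factor: 2(y - 1)(y - 5) = 0.
So y = 1 or y = 5.

y = 1 or y = 5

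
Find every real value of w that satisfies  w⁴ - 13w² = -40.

w = -2.8284 or w = -2.2361 or w = 2.2361 or w = 2.8284

Let u = w². The equation becomes u² - 13u + 40 = 0.
Factor: (u - 5)(u - 8) = 0, so u = 5 or u = 8.
w² = 5 gives w = ±√(5) ≈ ±2.2361.
w² = 8 gives w = ±2·√(2) ≈ ±2.8284.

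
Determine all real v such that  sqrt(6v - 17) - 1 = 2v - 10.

Isolate the radical: sqrt(6v - 17) = 2v - 9.
Square both sides: 6v - 17 = (2v - 9)^2.
Expand and rearrange: 4v^2 - 42v + 98 = 0.
Solving gives v = 7 or v = 3.5.
Check each candidate in the original equation:
  v = 7: sqrt(25) = 5, while 2v - 9 = 5 — valid.
  v = 3.5: sqrt(4) = 2, while 2v - 9 = -2 — extraneous.

v = 7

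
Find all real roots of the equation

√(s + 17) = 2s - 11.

Square both sides: s + 17 = (2s - 11)².
Expand and rearrange: 4s² - 45s + 104 = 0.
Solving gives s = 8 or s = 3.25.
Check each candidate in the original equation:
  s = 8: √(25) = 5, while 2s - 11 = 5 — valid.
  s = 3.25: √(20.25) = 4.5, while 2s - 11 = -4.5 — extraneous.

s = 8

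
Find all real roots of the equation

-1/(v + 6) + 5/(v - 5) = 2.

v = -6.4101 or v = 7.4101

Multiply both sides by (v + 6)(v - 5):
-(v - 5) + 5(v + 6) = 2(v + 6)(v - 5).
Expand and collect terms: 2v^2 - 2v - 95 = 0.
By the quadratic formula, v = (2 +/- sqrt(764)) / 4, so v ~= 7.4101 or v ~= -6.4101.
Neither value makes a denominator zero (v != -6, v != 5), so both are valid.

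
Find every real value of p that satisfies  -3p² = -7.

p = -1.5275 or p = 1.5275

Rearrange to standard form: -3p² + 7 = 0.
Discriminant: (0)² − 4·(-3)·7 = 84.
Quadratic formula: p = (0 ± √84) / (-6).
So p = -√(21)/3 ≈ -1.5275 or p = √(21)/3 ≈ 1.5275.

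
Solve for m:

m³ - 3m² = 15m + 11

Rearrange: m³ - 3m² - 15m - 11 = 0.
Possible rational roots are divisors of -11. Testing m = -1 gives 0, so (m + 1) is a factor.
Divide: m³ - 3m² - 15m - 11 = (m + 1)(m² - 4m - 11).
Apply the quadratic formula to m² - 4m - 11 = 0: m = (4 ± √60)/2, i.e. m ≈ 5.873 or m ≈ -1.873.

m = -1.873 or m = -1 or m = 5.873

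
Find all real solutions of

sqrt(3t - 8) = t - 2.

Square both sides: 3t - 8 = (t - 2)^2.
Expand and rearrange: t^2 - 7t + 12 = 0.
Solving gives t = 4 or t = 3.
Check each candidate in the original equation:
  t = 4: sqrt(4) = 2, while t - 2 = 2 — valid.
  t = 3: sqrt(1) = 1, while t - 2 = 1 — valid.

t = 3 or t = 4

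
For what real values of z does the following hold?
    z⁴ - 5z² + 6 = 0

Let u = z². The equation becomes u² - 5u + 6 = 0.
Factor: (u - 2)(u - 3) = 0, so u = 2 or u = 3.
z² = 2 gives z = ±√(2) ≈ ±1.4142.
z² = 3 gives z = ±√(3) ≈ ±1.7321.

z = -1.7321 or z = -1.4142 or z = 1.4142 or z = 1.7321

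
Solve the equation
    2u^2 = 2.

u = -1 or u = 1

Bring every term to one side: 2u^2 - 2 = 0.
Factor: 2(u - 1)(u + 1) = 0.
So u = 1 or u = -1.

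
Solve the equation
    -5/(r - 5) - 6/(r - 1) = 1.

Multiply both sides by (r - 5)(r - 1):
-5(r - 1) - 6(r - 5) = (r - 5)(r - 1).
Expand and collect terms: r^2 + 5r - 30 = 0.
By the quadratic formula, r = (-5 +/- sqrt(145)) / 2, so r ~= 3.5208 or r ~= -8.5208.
Neither value makes a denominator zero (r != 5, r != 1), so both are valid.

r = -8.5208 or r = 3.5208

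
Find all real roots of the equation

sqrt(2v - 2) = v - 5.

v = 9

Square both sides: 2v - 2 = (v - 5)^2.
Expand and rearrange: v^2 - 12v + 27 = 0.
Solving gives v = 9 or v = 3.
Check each candidate in the original equation:
  v = 9: sqrt(16) = 4, while v - 5 = 4 — valid.
  v = 3: sqrt(4) = 2, while v - 5 = -2 — extraneous.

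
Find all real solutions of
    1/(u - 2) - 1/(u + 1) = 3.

Multiply both sides by (u - 2)(u + 1):
(u + 1) - (u - 2) = 3(u - 2)(u + 1).
Expand and collect terms: 3u² - 3u - 9 = 0.
By the quadratic formula, u = (3 ± √117) / 6, so u ≈ 2.3028 or u ≈ -1.3028.
Neither value makes a denominator zero (u ≠ 2, u ≠ -1), so both are valid.

u = -1.3028 or u = 2.3028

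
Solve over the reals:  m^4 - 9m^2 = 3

m = -3.0532 or m = 3.0532

Let u = m^2. The equation becomes u^2 - 9u - 3 = 0.
By the quadratic formula, u = 9/2 + sqrt(93)/2 or u = 9/2 - sqrt(93)/2.
m^2 = 9/2 + sqrt(93)/2 gives m = +/-sqrt(9/2 + sqrt(93)/2) ~= +/-3.0532.
m^2 = 9/2 - sqrt(93)/2 < 0 has no real solution.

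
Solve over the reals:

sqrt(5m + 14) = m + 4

Square both sides: 5m + 14 = (m + 4)^2.
Expand and rearrange: m^2 + 3m + 2 = 0.
Solving gives m = -1 or m = -2.
Check each candidate in the original equation:
  m = -1: sqrt(9) = 3, while m + 4 = 3 — valid.
  m = -2: sqrt(4) = 2, while m + 4 = 2 — valid.

m = -2 or m = -1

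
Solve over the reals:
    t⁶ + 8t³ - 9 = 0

t = -2.0801 or t = 1

Let u = t³. The equation becomes u² + 8u - 9 = 0.
Factor: (u + 9)(u - 1) = 0, so u = -9 or u = 1.
t³ = -9 gives t = -∛(9) ≈ -2.0801.
t³ = 1 gives t = 1.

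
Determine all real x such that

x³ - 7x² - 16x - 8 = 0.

x = -1 or x = -0.899 or x = 8.899

Possible rational roots are divisors of -8. Testing x = -1 gives 0, so (x + 1) is a factor.
Divide: x³ - 7x² - 16x - 8 = (x + 1)(x² - 8x - 8).
Apply the quadratic formula to x² - 8x - 8 = 0: x = (8 ± √96)/2, i.e. x ≈ 8.899 or x ≈ -0.899.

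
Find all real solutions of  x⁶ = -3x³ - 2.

x = -1.2599 or x = -1

Let u = x³. The equation becomes u² + 3u + 2 = 0.
Factor: (u + 2)(u + 1) = 0, so u = -2 or u = -1.
x³ = -2 gives x = -∛(2) ≈ -1.2599.
x³ = -1 gives x = -1.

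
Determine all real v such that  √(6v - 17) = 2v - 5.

Square both sides: 6v - 17 = (2v - 5)².
Expand and rearrange: 4v² - 26v + 42 = 0.
Solving gives v = 3.5 or v = 3.
Check each candidate in the original equation:
  v = 3.5: √(4) = 2, while 2v - 5 = 2 — valid.
  v = 3: √(1) = 1, while 2v - 5 = 1 — valid.

v = 3 or v = 3.5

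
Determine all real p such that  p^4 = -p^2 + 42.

Let u = p^2. The equation becomes u^2 + u - 42 = 0.
Factor: (u + 7)(u - 6) = 0, so u = -7 or u = 6.
p^2 = -7 < 0 has no real solution.
p^2 = 6 gives p = +/-sqrt(6) ~= +/-2.4495.

p = -2.4495 or p = 2.4495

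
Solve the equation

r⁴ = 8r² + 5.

r = -2.9296 or r = 2.9296

Let u = r². The equation becomes u² - 8u - 5 = 0.
By the quadratic formula, u = 4 + √(21) or u = 4 - √(21).
r² = 4 + √(21) gives r = ±√(4 + √(21)) ≈ ±2.9296.
r² = 4 - √(21) < 0 has no real solution.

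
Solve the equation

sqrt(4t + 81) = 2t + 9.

Square both sides: 4t + 81 = (2t + 9)^2.
Expand and rearrange: 4t^2 + 32t = 0.
Solving gives t = 0 or t = -8.
Check each candidate in the original equation:
  t = 0: sqrt(81) = 9, while 2t + 9 = 9 — valid.
  t = -8: sqrt(49) = 7, while 2t + 9 = -7 — extraneous.

t = 0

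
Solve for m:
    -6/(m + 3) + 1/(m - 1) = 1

Multiply both sides by (m + 3)(m - 1):
-6(m - 1) + (m + 3) = (m + 3)(m - 1).
Expand and collect terms: m² + 7m - 12 = 0.
By the quadratic formula, m = (-7 ± √97) / 2, so m ≈ 1.4244 or m ≈ -8.4244.
Neither value makes a denominator zero (m ≠ -3, m ≠ 1), so both are valid.

m = -8.4244 or m = 1.4244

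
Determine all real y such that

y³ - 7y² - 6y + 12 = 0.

Possible rational roots are divisors of 12. Testing y = 1 gives 0, so (y - 1) is a factor.
Divide: y³ - 7y² - 6y + 12 = (y - 1)(y² - 6y - 12).
Apply the quadratic formula to y² - 6y - 12 = 0: y = (6 ± √84)/2, i.e. y ≈ 7.5826 or y ≈ -1.5826.

y = -1.5826 or y = 1 or y = 7.5826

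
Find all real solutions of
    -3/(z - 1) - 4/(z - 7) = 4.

Multiply both sides by (z - 1)(z - 7):
-3(z - 7) - 4(z - 1) = 4(z - 1)(z - 7).
Expand and collect terms: 4z² - 25z + 3 = 0.
By the quadratic formula, z = (25 ± √577) / 8, so z ≈ 6.1276 or z ≈ 0.1224.
Neither value makes a denominator zero (z ≠ 1, z ≠ 7), so both are valid.

z = 0.1224 or z = 6.1276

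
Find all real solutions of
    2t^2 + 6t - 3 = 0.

t = -3.4365 or t = 0.4365

Discriminant: (6)^2 - 4*2*(-3) = 60.
Quadratic formula: t = (-6 +/- sqrt(60)) / 4.
So t = -3/2 + sqrt(15)/2 ~= 0.4365 or t = -sqrt(15)/2 - 3/2 ~= -3.4365.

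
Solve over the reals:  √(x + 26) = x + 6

Square both sides: x + 26 = (x + 6)².
Expand and rearrange: x² + 11x + 10 = 0.
Solving gives x = -1 or x = -10.
Check each candidate in the original equation:
  x = -1: √(25) = 5, while x + 6 = 5 — valid.
  x = -10: √(16) = 4, while x + 6 = -4 — extraneous.

x = -1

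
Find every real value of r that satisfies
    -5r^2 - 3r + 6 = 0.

Discriminant: (-3)^2 - 4*(-5)*6 = 129.
Quadratic formula: r = (3 +/- sqrt(129)) / (-10).
So r = -sqrt(129)/10 - 3/10 ~= -1.4358 or r = -3/10 + sqrt(129)/10 ~= 0.8358.

r = -1.4358 or r = 0.8358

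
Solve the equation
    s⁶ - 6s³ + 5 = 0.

s = 1 or s = 1.71

Let u = s³. The equation becomes u² - 6u + 5 = 0.
Factor: (u - 1)(u - 5) = 0, so u = 1 or u = 5.
s³ = 1 gives s = 1.
s³ = 5 gives s = ∛(5) ≈ 1.71.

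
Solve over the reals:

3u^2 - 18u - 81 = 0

Factor: 3(u + 3)(u - 9) = 0.
So u = -3 or u = 9.

u = -3 or u = 9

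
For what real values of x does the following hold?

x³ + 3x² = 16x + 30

x = -5 or x = -1.6458 or x = 3.6458

Rearrange: x³ + 3x² - 16x - 30 = 0.
Possible rational roots are divisors of -30. Testing x = -5 gives 0, so (x + 5) is a factor.
Divide: x³ + 3x² - 16x - 30 = (x + 5)(x² - 2x - 6).
Apply the quadratic formula to x² - 2x - 6 = 0: x = (2 ± √28)/2, i.e. x ≈ 3.6458 or x ≈ -1.6458.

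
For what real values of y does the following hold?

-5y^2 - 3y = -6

y = -1.4358 or y = 0.8358

Rearrange to standard form: -5y^2 - 3y + 6 = 0.
Discriminant: (-3)^2 - 4*(-5)*6 = 129.
Quadratic formula: y = (3 +/- sqrt(129)) / (-10).
So y = -sqrt(129)/10 - 3/10 ~= -1.4358 or y = -3/10 + sqrt(129)/10 ~= 0.8358.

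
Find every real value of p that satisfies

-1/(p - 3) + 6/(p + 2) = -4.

p = -3.444 or p = 3.194

Multiply both sides by (p - 3)(p + 2):
-(p + 2) + 6(p - 3) = -4(p - 3)(p + 2).
Expand and collect terms: -4p^2 - p + 44 = 0.
By the quadratic formula, p = (1 +/- sqrt(705)) / -8, so p ~= -3.444 or p ~= 3.194.
Neither value makes a denominator zero (p != 3, p != -2), so both are valid.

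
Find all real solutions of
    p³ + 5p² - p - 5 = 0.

p = -5 or p = -1 or p = 1

Possible rational roots are divisors of -5. Testing p = 1 gives 0, so (p - 1) is a factor.
Divide: p³ + 5p² - p - 5 = (p - 1)(p² + 6p + 5).
Factor the quadratic: p = -1 or p = -5.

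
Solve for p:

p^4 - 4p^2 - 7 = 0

Let u = p^2. The equation becomes u^2 - 4u - 7 = 0.
By the quadratic formula, u = 2 + sqrt(11) or u = 2 - sqrt(11).
p^2 = 2 + sqrt(11) gives p = +/-sqrt(2 + sqrt(11)) ~= +/-2.3058.
p^2 = 2 - sqrt(11) < 0 has no real solution.

p = -2.3058 or p = 2.3058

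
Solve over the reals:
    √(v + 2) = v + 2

Square both sides: v + 2 = (v + 2)².
Expand and rearrange: v² + 3v + 2 = 0.
Solving gives v = -1 or v = -2.
Check each candidate in the original equation:
  v = -1: √(1) = 1, while v + 2 = 1 — valid.
  v = -2: √(0) = 0, while v + 2 = 0 — valid.

v = -2 or v = -1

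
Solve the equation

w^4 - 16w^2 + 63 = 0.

Let u = w^2. The equation becomes u^2 - 16u + 63 = 0.
Factor: (u - 7)(u - 9) = 0, so u = 7 or u = 9.
w^2 = 7 gives w = +/-sqrt(7) ~= +/-2.6458.
w^2 = 9 gives w = +/-3.

w = -3 or w = -2.6458 or w = 2.6458 or w = 3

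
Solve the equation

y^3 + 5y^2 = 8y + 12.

Rearrange: y^3 + 5y^2 - 8y - 12 = 0.
Possible rational roots are divisors of -12. Testing y = 2 gives 0, so (y - 2) is a factor.
Divide: y^3 + 5y^2 - 8y - 12 = (y - 2)(y^2 + 7y + 6).
Factor the quadratic: y = -1 or y = -6.

y = -6 or y = -1 or y = 2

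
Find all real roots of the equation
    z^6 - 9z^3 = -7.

z = 0.9509 or z = 2.0116

Let u = z^3. The equation becomes u^2 - 9u + 7 = 0.
By the quadratic formula, u = sqrt(53)/2 + 9/2 or u = 9/2 - sqrt(53)/2.
z^3 = sqrt(53)/2 + 9/2 gives z = (sqrt(53)/2 + 9/2)^(1/3) ~= 2.0116.
z^3 = 9/2 - sqrt(53)/2 gives z = (9/2 - sqrt(53)/2)^(1/3) ~= 0.9509.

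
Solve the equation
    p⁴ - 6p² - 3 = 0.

Let u = p². The equation becomes u² - 6u - 3 = 0.
By the quadratic formula, u = 3 + 2·√(3) or u = 3 - 2·√(3).
p² = 3 + 2·√(3) gives p = ±√(3 + 2·√(3)) ≈ ±2.5425.
p² = 3 - 2·√(3) < 0 has no real solution.

p = -2.5425 or p = 2.5425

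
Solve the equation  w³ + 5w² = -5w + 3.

w = -3 or w = -2.4142 or w = 0.4142

Rearrange: w³ + 5w² + 5w - 3 = 0.
Possible rational roots are divisors of -3. Testing w = -3 gives 0, so (w + 3) is a factor.
Divide: w³ + 5w² + 5w - 3 = (w + 3)(w² + 2w - 1).
Apply the quadratic formula to w² + 2w - 1 = 0: w = (-2 ± √8)/2, i.e. w ≈ 0.4142 or w ≈ -2.4142.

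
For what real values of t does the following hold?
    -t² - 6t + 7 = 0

Factor: -1(t + 7)(t - 1) = 0.
So t = -7 or t = 1.

t = -7 or t = 1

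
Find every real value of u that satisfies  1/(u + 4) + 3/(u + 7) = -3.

Multiply both sides by (u + 4)(u + 7):
(u + 7) + 3(u + 4) = -3(u + 4)(u + 7).
Expand and collect terms: -3u^2 - 37u - 103 = 0.
By the quadratic formula, u = (37 +/- sqrt(133)) / -6, so u ~= -8.0888 or u ~= -4.2446.
Neither value makes a denominator zero (u != -4, u != -7), so both are valid.

u = -8.0888 or u = -4.2446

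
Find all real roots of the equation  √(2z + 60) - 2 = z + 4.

Isolate the radical: √(2z + 60) = z + 6.
Square both sides: 2z + 60 = (z + 6)².
Expand and rearrange: z² + 10z - 24 = 0.
Solving gives z = 2 or z = -12.
Check each candidate in the original equation:
  z = 2: √(64) = 8, while z + 6 = 8 — valid.
  z = -12: √(36) = 6, while z + 6 = -6 — extraneous.

z = 2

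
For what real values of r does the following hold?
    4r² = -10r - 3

Rearrange to standard form: 4r² + 10r + 3 = 0.
Discriminant: (10)² − 4·4·3 = 52.
Quadratic formula: r = (-10 ± √52) / 8.
So r = -5/4 + √(13)/4 ≈ -0.3486 or r = -5/4 - √(13)/4 ≈ -2.1514.

r = -2.1514 or r = -0.3486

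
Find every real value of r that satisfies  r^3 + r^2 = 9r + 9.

Rearrange: r^3 + r^2 - 9r - 9 = 0.
Possible rational roots are divisors of -9. Testing r = 3 gives 0, so (r - 3) is a factor.
Divide: r^3 + r^2 - 9r - 9 = (r - 3)(r^2 + 4r + 3).
Factor the quadratic: r = -1 or r = -3.

r = -3 or r = -1 or r = 3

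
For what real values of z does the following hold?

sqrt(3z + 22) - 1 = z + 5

Isolate the radical: sqrt(3z + 22) = z + 6.
Square both sides: 3z + 22 = (z + 6)^2.
Expand and rearrange: z^2 + 9z + 14 = 0.
Solving gives z = -2 or z = -7.
Check each candidate in the original equation:
  z = -2: sqrt(16) = 4, while z + 6 = 4 — valid.
  z = -7: sqrt(1) = 1, while z + 6 = -1 — extraneous.

z = -2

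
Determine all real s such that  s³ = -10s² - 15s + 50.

s = -6.5311 or s = -5 or s = 1.5311

Rearrange: s³ + 10s² + 15s - 50 = 0.
Possible rational roots are divisors of -50. Testing s = -5 gives 0, so (s + 5) is a factor.
Divide: s³ + 10s² + 15s - 50 = (s + 5)(s² + 5s - 10).
Apply the quadratic formula to s² + 5s - 10 = 0: s = (-5 ± √65)/2, i.e. s ≈ 1.5311 or s ≈ -6.5311.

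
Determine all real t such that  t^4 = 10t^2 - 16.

Let u = t^2. The equation becomes u^2 - 10u + 16 = 0.
Factor: (u - 2)(u - 8) = 0, so u = 2 or u = 8.
t^2 = 2 gives t = +/-sqrt(2) ~= +/-1.4142.
t^2 = 8 gives t = +/-2*sqrt(2) ~= +/-2.8284.

t = -2.8284 or t = -1.4142 or t = 1.4142 or t = 2.8284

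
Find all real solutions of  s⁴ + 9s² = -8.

Let u = s². The equation becomes u² + 9u + 8 = 0.
Factor: (u + 8)(u + 1) = 0, so u = -8 or u = -1.
s² = -8 < 0 has no real solution.
s² = -1 < 0 has no real solution.

No real solutions.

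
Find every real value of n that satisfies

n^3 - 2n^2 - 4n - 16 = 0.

n = 4

Possible rational roots are divisors of -16. Testing n = 4 gives 0, so (n - 4) is a factor.
Divide: n^3 - 2n^2 - 4n - 16 = (n - 4)(n^2 + 2n + 4).
The quadratic n^2 + 2n + 4 has discriminant -12 < 0, so no further real roots.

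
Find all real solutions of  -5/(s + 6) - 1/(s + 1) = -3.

s = -4.4791 or s = -0.5209

Multiply both sides by (s + 6)(s + 1):
-5(s + 1) - (s + 6) = -3(s + 6)(s + 1).
Expand and collect terms: -3s² - 15s - 7 = 0.
By the quadratic formula, s = (15 ± √141) / -6, so s ≈ -4.4791 or s ≈ -0.5209.
Neither value makes a denominator zero (s ≠ -6, s ≠ -1), so both are valid.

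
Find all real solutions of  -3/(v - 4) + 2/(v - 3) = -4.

Multiply both sides by (v - 4)(v - 3):
-3(v - 3) + 2(v - 4) = -4(v - 4)(v - 3).
Expand and collect terms: -4v² + 29v - 49 = 0.
By the quadratic formula, v = (-29 ± √57) / -8, so v ≈ 2.6813 or v ≈ 4.5687.
Neither value makes a denominator zero (v ≠ 4, v ≠ 3), so both are valid.

v = 2.6813 or v = 4.5687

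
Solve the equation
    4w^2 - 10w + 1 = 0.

w = 0.1044 or w = 2.3956

Discriminant: (-10)^2 - 4*4*1 = 84.
Quadratic formula: w = (10 +/- sqrt(84)) / 8.
So w = sqrt(21)/4 + 5/4 ~= 2.3956 or w = 5/4 - sqrt(21)/4 ~= 0.1044.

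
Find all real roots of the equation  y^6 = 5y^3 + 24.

Let u = y^3. The equation becomes u^2 - 5u - 24 = 0.
Factor: (u - 8)(u + 3) = 0, so u = 8 or u = -3.
y^3 = 8 gives y = 2.
y^3 = -3 gives y = -(3)^(1/3) ~= -1.4422.

y = -1.4422 or y = 2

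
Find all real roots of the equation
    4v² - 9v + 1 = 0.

Discriminant: (-9)² − 4·4·1 = 65.
Quadratic formula: v = (9 ± √65) / 8.
So v = √(65)/8 + 9/8 ≈ 2.1328 or v = 9/8 - √(65)/8 ≈ 0.1172.

v = 0.1172 or v = 2.1328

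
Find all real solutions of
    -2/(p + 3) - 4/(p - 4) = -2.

p = -2.2426 or p = 6.2426

Multiply both sides by (p + 3)(p - 4):
-2(p - 4) - 4(p + 3) = -2(p + 3)(p - 4).
Expand and collect terms: -2p^2 + 8p + 28 = 0.
By the quadratic formula, p = (-8 +/- sqrt(288)) / -4, so p ~= -2.2426 or p ~= 6.2426.
Neither value makes a denominator zero (p != -3, p != 4), so both are valid.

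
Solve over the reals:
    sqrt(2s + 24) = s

Square both sides: 2s + 24 = (s)^2.
Expand and rearrange: s^2 - 2s - 24 = 0.
Solving gives s = 6 or s = -4.
Check each candidate in the original equation:
  s = 6: sqrt(36) = 6, while s = 6 — valid.
  s = -4: sqrt(16) = 4, while s = -4 — extraneous.

s = 6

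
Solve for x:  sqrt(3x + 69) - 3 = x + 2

Isolate the radical: sqrt(3x + 69) = x + 5.
Square both sides: 3x + 69 = (x + 5)^2.
Expand and rearrange: x^2 + 7x - 44 = 0.
Solving gives x = 4 or x = -11.
Check each candidate in the original equation:
  x = 4: sqrt(81) = 9, while x + 5 = 9 — valid.
  x = -11: sqrt(36) = 6, while x + 5 = -6 — extraneous.

x = 4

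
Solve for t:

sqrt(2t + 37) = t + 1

Square both sides: 2t + 37 = (t + 1)^2.
Expand and rearrange: t^2 - 36 = 0.
Solving gives t = 6 or t = -6.
Check each candidate in the original equation:
  t = 6: sqrt(49) = 7, while t + 1 = 7 — valid.
  t = -6: sqrt(25) = 5, while t + 1 = -5 — extraneous.

t = 6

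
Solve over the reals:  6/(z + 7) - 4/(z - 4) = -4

z = -8.388 or z = 4.888

Multiply both sides by (z + 7)(z - 4):
6(z - 4) - 4(z + 7) = -4(z + 7)(z - 4).
Expand and collect terms: -4z^2 - 14z + 164 = 0.
By the quadratic formula, z = (14 +/- sqrt(2820)) / -8, so z ~= -8.388 or z ~= 4.888.
Neither value makes a denominator zero (z != -7, z != 4), so both are valid.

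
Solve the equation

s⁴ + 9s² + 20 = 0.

No real solutions.

Let u = s². The equation becomes u² + 9u + 20 = 0.
Factor: (u + 5)(u + 4) = 0, so u = -5 or u = -4.
s² = -5 < 0 has no real solution.
s² = -4 < 0 has no real solution.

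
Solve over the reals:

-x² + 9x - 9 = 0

Discriminant: (9)² − 4·(-1)·(-9) = 45.
Quadratic formula: x = (-9 ± √45) / (-2).
So x = 9/2 - 3·√(5)/2 ≈ 1.1459 or x = 3·√(5)/2 + 9/2 ≈ 7.8541.

x = 1.1459 or x = 7.8541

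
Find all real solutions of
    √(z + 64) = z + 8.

z = 0

Square both sides: z + 64 = (z + 8)².
Expand and rearrange: z² + 15z = 0.
Solving gives z = 0 or z = -15.
Check each candidate in the original equation:
  z = 0: √(64) = 8, while z + 8 = 8 — valid.
  z = -15: √(49) = 7, while z + 8 = -7 — extraneous.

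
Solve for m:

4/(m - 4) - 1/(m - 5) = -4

Multiply both sides by (m - 4)(m - 5):
4(m - 5) - (m - 4) = -4(m - 4)(m - 5).
Expand and collect terms: -4m² + 33m - 64 = 0.
By the quadratic formula, m = (-33 ± √65) / -8, so m ≈ 3.1172 or m ≈ 5.1328.
Neither value makes a denominator zero (m ≠ 4, m ≠ 5), so both are valid.

m = 3.1172 or m = 5.1328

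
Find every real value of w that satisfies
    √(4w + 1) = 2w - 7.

w = 6

Square both sides: 4w + 1 = (2w - 7)².
Expand and rearrange: 4w² - 32w + 48 = 0.
Solving gives w = 6 or w = 2.
Check each candidate in the original equation:
  w = 6: √(25) = 5, while 2w - 7 = 5 — valid.
  w = 2: √(9) = 3, while 2w - 7 = -3 — extraneous.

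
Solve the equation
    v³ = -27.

Rearrange: v³ + 27 = 0.
Possible rational roots are divisors of 27. Testing v = -3 gives 0, so (v + 3) is a factor.
Divide: v³ + 27 = (v + 3)(v² - 3v + 9).
The quadratic v² - 3v + 9 has discriminant -27 < 0, so no further real roots.

v = -3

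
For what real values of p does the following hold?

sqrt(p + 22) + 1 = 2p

p = 3

Isolate the radical: sqrt(p + 22) = 2p - 1.
Square both sides: p + 22 = (2p - 1)^2.
Expand and rearrange: 4p^2 - 5p - 21 = 0.
Solving gives p = 3 or p = -1.75.
Check each candidate in the original equation:
  p = 3: sqrt(25) = 5, while 2p - 1 = 5 — valid.
  p = -1.75: sqrt(20.25) = 4.5, while 2p - 1 = -4.5 — extraneous.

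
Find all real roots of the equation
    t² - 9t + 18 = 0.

Factor: (t - 3)(t - 6) = 0.
So t = 3 or t = 6.

t = 3 or t = 6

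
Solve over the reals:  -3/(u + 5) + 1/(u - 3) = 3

Multiply both sides by (u + 5)(u - 3):
-3(u - 3) + (u + 5) = 3(u + 5)(u - 3).
Expand and collect terms: 3u² + 8u - 59 = 0.
By the quadratic formula, u = (-8 ± √772) / 6, so u ≈ 3.2975 or u ≈ -5.9641.
Neither value makes a denominator zero (u ≠ -5, u ≠ 3), so both are valid.

u = -5.9641 or u = 3.2975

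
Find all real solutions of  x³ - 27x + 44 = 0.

Possible rational roots are divisors of 44. Testing x = 4 gives 0, so (x - 4) is a factor.
Divide: x³ - 27x + 44 = (x - 4)(x² + 4x - 11).
Apply the quadratic formula to x² + 4x - 11 = 0: x = (-4 ± √60)/2, i.e. x ≈ 1.873 or x ≈ -5.873.

x = -5.873 or x = 1.873 or x = 4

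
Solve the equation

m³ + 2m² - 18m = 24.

m = -4.7321 or m = -1.2679 or m = 4

Rearrange: m³ + 2m² - 18m - 24 = 0.
Possible rational roots are divisors of -24. Testing m = 4 gives 0, so (m - 4) is a factor.
Divide: m³ + 2m² - 18m - 24 = (m - 4)(m² + 6m + 6).
Apply the quadratic formula to m² + 6m + 6 = 0: m = (-6 ± √12)/2, i.e. m ≈ -1.2679 or m ≈ -4.7321.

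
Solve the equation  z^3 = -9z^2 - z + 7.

z = -8.7958 or z = -1 or z = 0.7958

Rearrange: z^3 + 9z^2 + z - 7 = 0.
Possible rational roots are divisors of -7. Testing z = -1 gives 0, so (z + 1) is a factor.
Divide: z^3 + 9z^2 + z - 7 = (z + 1)(z^2 + 8z - 7).
Apply the quadratic formula to z^2 + 8z - 7 = 0: z = (-8 +/- sqrt(92))/2, i.e. z ~= 0.7958 or z ~= -8.7958.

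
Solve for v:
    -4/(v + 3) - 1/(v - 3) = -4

Multiply both sides by (v + 3)(v - 3):
-4(v - 3) - (v + 3) = -4(v + 3)(v - 3).
Expand and collect terms: -4v^2 + 5v + 27 = 0.
By the quadratic formula, v = (-5 +/- sqrt(457)) / -8, so v ~= -2.0472 or v ~= 3.2972.
Neither value makes a denominator zero (v != -3, v != 3), so both are valid.

v = -2.0472 or v = 3.2972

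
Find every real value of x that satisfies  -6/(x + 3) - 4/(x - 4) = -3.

Multiply both sides by (x + 3)(x - 4):
-6(x - 4) - 4(x + 3) = -3(x + 3)(x - 4).
Expand and collect terms: -3x² + 13x + 24 = 0.
By the quadratic formula, x = (-13 ± √457) / -6, so x ≈ -1.3963 or x ≈ 5.7296.
Neither value makes a denominator zero (x ≠ -3, x ≠ 4), so both are valid.

x = -1.3963 or x = 5.7296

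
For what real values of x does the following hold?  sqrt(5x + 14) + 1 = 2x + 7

Isolate the radical: sqrt(5x + 14) = 2x + 6.
Square both sides: 5x + 14 = (2x + 6)^2.
Expand and rearrange: 4x^2 + 19x + 22 = 0.
Solving gives x = -2 or x = -2.75.
Check each candidate in the original equation:
  x = -2: sqrt(4) = 2, while 2x + 6 = 2 — valid.
  x = -2.75: sqrt(0.25) = 0.5, while 2x + 6 = 0.5 — valid.

x = -2.75 or x = -2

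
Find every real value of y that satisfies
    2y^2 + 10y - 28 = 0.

y = -7 or y = 2

Factor: 2(y + 7)(y - 2) = 0.
So y = -7 or y = 2.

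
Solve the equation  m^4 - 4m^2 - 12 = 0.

Let u = m^2. The equation becomes u^2 - 4u - 12 = 0.
Factor: (u + 2)(u - 6) = 0, so u = -2 or u = 6.
m^2 = -2 < 0 has no real solution.
m^2 = 6 gives m = +/-sqrt(6) ~= +/-2.4495.

m = -2.4495 or m = 2.4495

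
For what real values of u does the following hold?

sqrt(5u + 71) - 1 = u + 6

u = 2

Isolate the radical: sqrt(5u + 71) = u + 7.
Square both sides: 5u + 71 = (u + 7)^2.
Expand and rearrange: u^2 + 9u - 22 = 0.
Solving gives u = 2 or u = -11.
Check each candidate in the original equation:
  u = 2: sqrt(81) = 9, while u + 7 = 9 — valid.
  u = -11: sqrt(16) = 4, while u + 7 = -4 — extraneous.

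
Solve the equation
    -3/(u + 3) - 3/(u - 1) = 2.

u = -5 or u = 0

Multiply both sides by (u + 3)(u - 1):
-3(u - 1) - 3(u + 3) = 2(u + 3)(u - 1).
Expand and collect terms: 2u^2 + 10u = 0.
Factor or apply the quadratic formula: u = 0 or u = -5.
Neither value makes a denominator zero (u != -3, u != 1), so both are valid.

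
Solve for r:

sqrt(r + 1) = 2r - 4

Square both sides: r + 1 = (2r - 4)^2.
Expand and rearrange: 4r^2 - 17r + 15 = 0.
Solving gives r = 3 or r = 1.25.
Check each candidate in the original equation:
  r = 3: sqrt(4) = 2, while 2r - 4 = 2 — valid.
  r = 1.25: sqrt(2.25) = 1.5, while 2r - 4 = -1.5 — extraneous.

r = 3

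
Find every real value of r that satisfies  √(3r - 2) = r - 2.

r = 6

Square both sides: 3r - 2 = (r - 2)².
Expand and rearrange: r² - 7r + 6 = 0.
Solving gives r = 6 or r = 1.
Check each candidate in the original equation:
  r = 6: √(16) = 4, while r - 2 = 4 — valid.
  r = 1: √(1) = 1, while r - 2 = -1 — extraneous.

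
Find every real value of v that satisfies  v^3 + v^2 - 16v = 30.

Rearrange: v^3 + v^2 - 16v - 30 = 0.
Possible rational roots are divisors of -30. Testing v = -3 gives 0, so (v + 3) is a factor.
Divide: v^3 + v^2 - 16v - 30 = (v + 3)(v^2 - 2v - 10).
Apply the quadratic formula to v^2 - 2v - 10 = 0: v = (2 +/- sqrt(44))/2, i.e. v ~= 4.3166 or v ~= -2.3166.

v = -3 or v = -2.3166 or v = 4.3166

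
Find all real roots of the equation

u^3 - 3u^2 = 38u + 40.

Rearrange: u^3 - 3u^2 - 38u - 40 = 0.
Possible rational roots are divisors of -40. Testing u = -4 gives 0, so (u + 4) is a factor.
Divide: u^3 - 3u^2 - 38u - 40 = (u + 4)(u^2 - 7u - 10).
Apply the quadratic formula to u^2 - 7u - 10 = 0: u = (7 +/- sqrt(89))/2, i.e. u ~= 8.217 or u ~= -1.217.

u = -4 or u = -1.217 or u = 8.217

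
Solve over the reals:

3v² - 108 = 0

v = -6 or v = 6

Factor: 3(v - 6)(v + 6) = 0.
So v = 6 or v = -6.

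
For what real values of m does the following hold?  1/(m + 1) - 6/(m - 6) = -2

m = -1.3551 or m = 8.8551

Multiply both sides by (m + 1)(m - 6):
(m - 6) - 6(m + 1) = -2(m + 1)(m - 6).
Expand and collect terms: -2m^2 + 15m + 24 = 0.
By the quadratic formula, m = (-15 +/- sqrt(417)) / -4, so m ~= -1.3551 or m ~= 8.8551.
Neither value makes a denominator zero (m != -1, m != 6), so both are valid.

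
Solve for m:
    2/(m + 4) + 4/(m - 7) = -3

m = -4.752 or m = 5.752

Multiply both sides by (m + 4)(m - 7):
2(m - 7) + 4(m + 4) = -3(m + 4)(m - 7).
Expand and collect terms: -3m^2 + 3m + 82 = 0.
By the quadratic formula, m = (-3 +/- sqrt(993)) / -6, so m ~= -4.752 or m ~= 5.752.
Neither value makes a denominator zero (m != -4, m != 7), so both are valid.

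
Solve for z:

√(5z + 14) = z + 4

Square both sides: 5z + 14 = (z + 4)².
Expand and rearrange: z² + 3z + 2 = 0.
Solving gives z = -1 or z = -2.
Check each candidate in the original equation:
  z = -1: √(9) = 3, while z + 4 = 3 — valid.
  z = -2: √(4) = 2, while z + 4 = 2 — valid.

z = -2 or z = -1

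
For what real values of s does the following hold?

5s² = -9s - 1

s = -1.681 or s = -0.119

Rearrange to standard form: 5s² + 9s + 1 = 0.
Discriminant: (9)² − 4·5·1 = 61.
Quadratic formula: s = (-9 ± √61) / 10.
So s = -9/10 + √(61)/10 ≈ -0.119 or s = -9/10 - √(61)/10 ≈ -1.681.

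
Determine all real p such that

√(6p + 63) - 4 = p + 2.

p = 3

Isolate the radical: √(6p + 63) = p + 6.
Square both sides: 6p + 63 = (p + 6)².
Expand and rearrange: p² + 6p - 27 = 0.
Solving gives p = 3 or p = -9.
Check each candidate in the original equation:
  p = 3: √(81) = 9, while p + 6 = 9 — valid.
  p = -9: √(9) = 3, while p + 6 = -3 — extraneous.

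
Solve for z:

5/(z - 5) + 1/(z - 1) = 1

Multiply both sides by (z - 5)(z - 1):
5(z - 1) + (z - 5) = (z - 5)(z - 1).
Expand and collect terms: z² - 12z + 15 = 0.
By the quadratic formula, z = (12 ± √84) / 2, so z ≈ 10.5826 or z ≈ 1.4174.
Neither value makes a denominator zero (z ≠ 5, z ≠ 1), so both are valid.

z = 1.4174 or z = 10.5826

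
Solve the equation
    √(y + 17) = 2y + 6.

Square both sides: y + 17 = (2y + 6)².
Expand and rearrange: 4y² + 23y + 19 = 0.
Solving gives y = -1 or y = -4.75.
Check each candidate in the original equation:
  y = -1: √(16) = 4, while 2y + 6 = 4 — valid.
  y = -4.75: √(12.25) = 3.5, while 2y + 6 = -3.5 — extraneous.

y = -1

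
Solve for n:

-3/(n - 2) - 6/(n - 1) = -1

Multiply both sides by (n - 2)(n - 1):
-3(n - 1) - 6(n - 2) = -(n - 2)(n - 1).
Expand and collect terms: -n^2 + 12n - 17 = 0.
By the quadratic formula, n = (-12 +/- sqrt(76)) / -2, so n ~= 1.6411 or n ~= 10.3589.
Neither value makes a denominator zero (n != 2, n != 1), so both are valid.

n = 1.6411 or n = 10.3589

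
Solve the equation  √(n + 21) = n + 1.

n = 4

Square both sides: n + 21 = (n + 1)².
Expand and rearrange: n² + n - 20 = 0.
Solving gives n = 4 or n = -5.
Check each candidate in the original equation:
  n = 4: √(25) = 5, while n + 1 = 5 — valid.
  n = -5: √(16) = 4, while n + 1 = -4 — extraneous.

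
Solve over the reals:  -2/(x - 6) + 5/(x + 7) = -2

x = -9.3471 or x = 6.8471

Multiply both sides by (x - 6)(x + 7):
-2(x + 7) + 5(x - 6) = -2(x - 6)(x + 7).
Expand and collect terms: -2x² - 5x + 128 = 0.
By the quadratic formula, x = (5 ± √1049) / -4, so x ≈ -9.3471 or x ≈ 6.8471.
Neither value makes a denominator zero (x ≠ 6, x ≠ -7), so both are valid.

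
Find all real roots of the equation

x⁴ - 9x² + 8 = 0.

x = -2.8284 or x = -1 or x = 1 or x = 2.8284

Let u = x². The equation becomes u² - 9u + 8 = 0.
Factor: (u - 1)(u - 8) = 0, so u = 1 or u = 8.
x² = 1 gives x = ±1.
x² = 8 gives x = ±2·√(2) ≈ ±2.8284.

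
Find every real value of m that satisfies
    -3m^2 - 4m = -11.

m = -2.6943 or m = 1.3609

Rearrange to standard form: -3m^2 - 4m + 11 = 0.
Discriminant: (-4)^2 - 4*(-3)*11 = 148.
Quadratic formula: m = (4 +/- sqrt(148)) / (-6).
So m = -sqrt(37)/3 - 2/3 ~= -2.6943 or m = -2/3 + sqrt(37)/3 ~= 1.3609.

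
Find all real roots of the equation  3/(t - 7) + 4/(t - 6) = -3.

t = 4 or t = 6.6667

Multiply both sides by (t - 7)(t - 6):
3(t - 6) + 4(t - 7) = -3(t - 7)(t - 6).
Expand and collect terms: -3t^2 + 32t - 80 = 0.
Factor or apply the quadratic formula: t = 4 or t = 6.6667.
Neither value makes a denominator zero (t != 7, t != 6), so both are valid.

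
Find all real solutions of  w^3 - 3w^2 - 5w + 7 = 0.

Possible rational roots are divisors of 7. Testing w = 1 gives 0, so (w - 1) is a factor.
Divide: w^3 - 3w^2 - 5w + 7 = (w - 1)(w^2 - 2w - 7).
Apply the quadratic formula to w^2 - 2w - 7 = 0: w = (2 +/- sqrt(32))/2, i.e. w ~= 3.8284 or w ~= -1.8284.

w = -1.8284 or w = 1 or w = 3.8284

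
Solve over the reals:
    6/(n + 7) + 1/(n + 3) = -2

n = -10.2231 or n = -3.2769

Multiply both sides by (n + 7)(n + 3):
6(n + 3) + (n + 7) = -2(n + 7)(n + 3).
Expand and collect terms: -2n² - 27n - 67 = 0.
By the quadratic formula, n = (27 ± √193) / -4, so n ≈ -10.2231 or n ≈ -3.2769.
Neither value makes a denominator zero (n ≠ -7, n ≠ -3), so both are valid.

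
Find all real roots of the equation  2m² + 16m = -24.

m = -6 or m = -2

Bring every term to one side: 2m² + 16m + 24 = 0.
Factor: 2(m + 2)(m + 6) = 0.
So m = -2 or m = -6.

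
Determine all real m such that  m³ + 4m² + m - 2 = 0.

Possible rational roots are divisors of -2. Testing m = -1 gives 0, so (m + 1) is a factor.
Divide: m³ + 4m² + m - 2 = (m + 1)(m² + 3m - 2).
Apply the quadratic formula to m² + 3m - 2 = 0: m = (-3 ± √17)/2, i.e. m ≈ 0.5616 or m ≈ -3.5616.

m = -3.5616 or m = -1 or m = 0.5616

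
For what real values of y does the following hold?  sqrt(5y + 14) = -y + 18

y = 10

Square both sides: 5y + 14 = (-y + 18)^2.
Expand and rearrange: y^2 - 41y + 310 = 0.
Solving gives y = 31 or y = 10.
Check each candidate in the original equation:
  y = 31: sqrt(169) = 13, while -y + 18 = -13 — extraneous.
  y = 10: sqrt(64) = 8, while -y + 18 = 8 — valid.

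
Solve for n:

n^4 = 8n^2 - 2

n = -2.7824 or n = -0.5083 or n = 0.5083 or n = 2.7824

Let u = n^2. The equation becomes u^2 - 8u + 2 = 0.
By the quadratic formula, u = sqrt(14) + 4 or u = 4 - sqrt(14).
n^2 = sqrt(14) + 4 gives n = +/-sqrt(sqrt(14) + 4) ~= +/-2.7824.
n^2 = 4 - sqrt(14) gives n = +/-sqrt(4 - sqrt(14)) ~= +/-0.5083.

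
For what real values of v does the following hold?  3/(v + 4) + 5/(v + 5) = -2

Multiply both sides by (v + 4)(v + 5):
3(v + 5) + 5(v + 4) = -2(v + 4)(v + 5).
Expand and collect terms: -2v^2 - 26v - 75 = 0.
By the quadratic formula, v = (26 +/- sqrt(76)) / -4, so v ~= -8.6794 or v ~= -4.3206.
Neither value makes a denominator zero (v != -4, v != -5), so both are valid.

v = -8.6794 or v = -4.3206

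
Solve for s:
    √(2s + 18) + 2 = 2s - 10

s = 9

Isolate the radical: √(2s + 18) = 2s - 12.
Square both sides: 2s + 18 = (2s - 12)².
Expand and rearrange: 4s² - 50s + 126 = 0.
Solving gives s = 9 or s = 3.5.
Check each candidate in the original equation:
  s = 9: √(36) = 6, while 2s - 12 = 6 — valid.
  s = 3.5: √(25) = 5, while 2s - 12 = -5 — extraneous.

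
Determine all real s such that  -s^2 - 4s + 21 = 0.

s = -7 or s = 3

Factor: -1(s + 7)(s - 3) = 0.
So s = -7 or s = 3.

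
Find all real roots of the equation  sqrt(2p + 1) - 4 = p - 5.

p = 4

Isolate the radical: sqrt(2p + 1) = p - 1.
Square both sides: 2p + 1 = (p - 1)^2.
Expand and rearrange: p^2 - 4p = 0.
Solving gives p = 4 or p = 0.
Check each candidate in the original equation:
  p = 4: sqrt(9) = 3, while p - 1 = 3 — valid.
  p = 0: sqrt(1) = 1, while p - 1 = -1 — extraneous.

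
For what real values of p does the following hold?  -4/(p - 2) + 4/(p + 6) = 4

Multiply both sides by (p - 2)(p + 6):
-4(p + 6) + 4(p - 2) = 4(p - 2)(p + 6).
Expand and collect terms: 4p^2 + 16p - 16 = 0.
By the quadratic formula, p = (-16 +/- sqrt(512)) / 8, so p ~= 0.8284 or p ~= -4.8284.
Neither value makes a denominator zero (p != 2, p != -6), so both are valid.

p = -4.8284 or p = 0.8284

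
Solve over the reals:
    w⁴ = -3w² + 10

w = -1.4142 or w = 1.4142

Let u = w². The equation becomes u² + 3u - 10 = 0.
Factor: (u - 2)(u + 5) = 0, so u = 2 or u = -5.
w² = 2 gives w = ±√(2) ≈ ±1.4142.
w² = -5 < 0 has no real solution.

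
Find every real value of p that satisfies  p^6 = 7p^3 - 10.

p = 1.2599 or p = 1.71

Let u = p^3. The equation becomes u^2 - 7u + 10 = 0.
Factor: (u - 2)(u - 5) = 0, so u = 2 or u = 5.
p^3 = 2 gives p = (2)^(1/3) ~= 1.2599.
p^3 = 5 gives p = (5)^(1/3) ~= 1.71.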